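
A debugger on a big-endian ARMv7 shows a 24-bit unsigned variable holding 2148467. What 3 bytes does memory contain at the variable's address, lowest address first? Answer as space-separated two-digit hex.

2148467 in hexadecimal, padded to 24 bits, is 0x20C873.
Split into bytes (most-significant first): 20 C8 73.
In big-endian order the high byte comes first in memory.
So the memory order matches the most-significant-first order: 20 C8 73.

20 C8 73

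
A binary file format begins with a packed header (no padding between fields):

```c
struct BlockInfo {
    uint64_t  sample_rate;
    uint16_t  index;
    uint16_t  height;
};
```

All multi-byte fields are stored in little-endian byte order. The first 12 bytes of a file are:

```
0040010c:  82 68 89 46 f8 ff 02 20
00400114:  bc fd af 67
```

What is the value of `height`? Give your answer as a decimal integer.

26543

`height` follows `sample_rate` (8 B), `index` (2 B), so it starts at offset 8 + 2 = 10 and occupies 2 bytes.
Bytes at offsets 10..11: AF 67.
Little-endian: lowest address holds the least-significant byte.
Reassemble most-significant byte first: 67 AF → 0x67AF.
0x67AF = 26543.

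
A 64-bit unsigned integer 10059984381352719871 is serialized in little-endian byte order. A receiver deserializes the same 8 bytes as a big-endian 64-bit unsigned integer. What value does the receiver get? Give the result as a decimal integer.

18425776011128773771

10059984381352719871 in 64-bit hexadecimal is 0x8B9C3E7EA881B5FF.
Stored little-endian, the bytes at ascending addresses are FF B5 81 A8 7E 3E 9C 8B.
Read back as big-endian, the last byte is least significant, giving 0xFFB581A87E3E9C8B.
0xFFB581A87E3E9C8B = 18425776011128773771.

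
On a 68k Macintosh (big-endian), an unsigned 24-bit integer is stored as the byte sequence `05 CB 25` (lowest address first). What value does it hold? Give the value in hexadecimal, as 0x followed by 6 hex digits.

0x05CB25

Big-endian: lowest address holds the most-significant byte.
The bytes are already most-significant first: 0x05CB25.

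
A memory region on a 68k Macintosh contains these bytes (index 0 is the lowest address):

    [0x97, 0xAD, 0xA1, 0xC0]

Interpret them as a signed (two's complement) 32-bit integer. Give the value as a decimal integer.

Big-endian stores the most-significant byte at the lowest address.
The bytes are already most-significant first: 0x97ADA1C0.
Top bit is set, so as a signed 32-bit value this is 0x97ADA1C0 − 2^32 = -1750228544.

-1750228544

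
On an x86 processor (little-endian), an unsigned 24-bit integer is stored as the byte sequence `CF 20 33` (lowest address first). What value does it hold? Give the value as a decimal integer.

3350735

Little-endian stores the least-significant byte at the lowest address.
Reassemble most-significant byte first: 33 20 CF → 0x3320CF.
0x3320CF = 3350735.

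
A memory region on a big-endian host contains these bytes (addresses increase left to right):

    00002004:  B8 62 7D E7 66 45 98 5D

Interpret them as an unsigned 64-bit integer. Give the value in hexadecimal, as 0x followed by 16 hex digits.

In big-endian order the high byte comes first in memory.
The bytes are already most-significant first: 0xB8627DE76645985D.

0xB8627DE76645985D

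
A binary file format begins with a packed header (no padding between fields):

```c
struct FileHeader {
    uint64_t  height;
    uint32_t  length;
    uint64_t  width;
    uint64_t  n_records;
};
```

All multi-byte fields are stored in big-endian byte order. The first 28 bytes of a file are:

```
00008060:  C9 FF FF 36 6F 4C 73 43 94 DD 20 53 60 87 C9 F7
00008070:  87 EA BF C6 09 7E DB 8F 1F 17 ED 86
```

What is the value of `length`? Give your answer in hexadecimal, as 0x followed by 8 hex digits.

0x94DD2053

`length` follows `height` (8 bytes), so it starts at byte offset 8 and occupies 4 bytes.
Bytes at offsets 8..11: 94 DD 20 53.
Big-endian stores the most-significant byte at the lowest address.
The bytes are already most-significant first: 0x94DD2053.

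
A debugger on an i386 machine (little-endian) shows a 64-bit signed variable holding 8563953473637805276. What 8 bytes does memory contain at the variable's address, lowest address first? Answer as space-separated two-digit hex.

DC 6C 27 7D 4F 46 D9 76

8563953473637805276 in hexadecimal, padded to 64 bits, is 0x76D9464F7D276CDC.
Split into bytes (most-significant first): 76 D9 46 4F 7D 27 6C DC.
Little-endian: lowest address holds the least-significant byte.
So at ascending addresses the bytes are DC 6C 27 7D 4F 46 D9 76.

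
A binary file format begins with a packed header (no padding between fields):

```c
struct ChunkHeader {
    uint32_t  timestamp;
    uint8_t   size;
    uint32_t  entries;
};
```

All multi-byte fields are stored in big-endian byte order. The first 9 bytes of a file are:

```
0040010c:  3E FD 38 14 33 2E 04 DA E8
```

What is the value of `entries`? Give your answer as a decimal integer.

772070120

`entries` follows `timestamp` (4 B), `size` (1 B), so it starts at offset 4 + 1 = 5 and occupies 4 bytes.
Bytes at offsets 5..8: 2E 04 DA E8.
In big-endian order the high byte comes first in memory.
The bytes are already most-significant first: 0x2E04DAE8.
0x2E04DAE8 = 772070120.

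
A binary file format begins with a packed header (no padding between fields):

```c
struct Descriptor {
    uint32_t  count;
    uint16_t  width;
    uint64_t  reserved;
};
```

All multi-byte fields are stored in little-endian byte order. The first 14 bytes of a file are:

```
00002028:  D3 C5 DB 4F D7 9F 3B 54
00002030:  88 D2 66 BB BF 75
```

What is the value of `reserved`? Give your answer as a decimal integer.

`reserved` follows `count` (4 B), `width` (2 B), so it starts at offset 4 + 2 = 6 and occupies 8 bytes.
Bytes at offsets 6..13: 3B 54 88 D2 66 BB BF 75.
In little-endian order the low byte comes first in memory.
Reassemble most-significant byte first: 75 BF BB 66 D2 88 54 3B → 0x75BFBB66D288543B.
0x75BFBB66D288543B = 8484706273282511931.

8484706273282511931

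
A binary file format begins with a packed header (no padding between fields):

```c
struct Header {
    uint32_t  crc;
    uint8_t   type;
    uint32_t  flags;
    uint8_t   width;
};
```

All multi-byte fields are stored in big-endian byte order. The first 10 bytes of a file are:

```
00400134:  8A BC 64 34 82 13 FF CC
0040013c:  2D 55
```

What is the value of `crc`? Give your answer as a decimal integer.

`crc` is the first field, at byte offset 0, occupying 4 bytes.
Bytes at offsets 0..3: 8A BC 64 34.
Big-endian: lowest address holds the most-significant byte.
The bytes are already most-significant first: 0x8ABC6434.
0x8ABC6434 = 2327602228.

2327602228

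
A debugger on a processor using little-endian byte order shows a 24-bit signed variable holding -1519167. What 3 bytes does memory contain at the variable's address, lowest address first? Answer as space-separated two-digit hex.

C1 D1 E8

Two's complement of -1519167 in 24 bits: 1519167 = 0x172E3F; invert → 0xE8D1C0; add 1 → 0xE8D1C1.
Split into bytes (most-significant first): E8 D1 C1.
In little-endian order the low byte comes first in memory.
So at ascending addresses the bytes are C1 D1 E8.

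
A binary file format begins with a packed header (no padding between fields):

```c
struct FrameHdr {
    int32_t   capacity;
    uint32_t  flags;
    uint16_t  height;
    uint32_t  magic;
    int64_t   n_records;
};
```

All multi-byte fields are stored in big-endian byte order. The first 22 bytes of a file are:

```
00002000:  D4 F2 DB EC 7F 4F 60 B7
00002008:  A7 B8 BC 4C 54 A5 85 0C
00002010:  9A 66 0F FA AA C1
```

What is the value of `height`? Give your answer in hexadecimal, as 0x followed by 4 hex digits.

`height` follows `capacity` (4 B), `flags` (4 B), so it starts at offset 4 + 4 = 8 and occupies 2 bytes.
Bytes at offsets 8..9: A7 B8.
Big-endian: lowest address holds the most-significant byte.
The bytes are already most-significant first: 0xA7B8.

0xA7B8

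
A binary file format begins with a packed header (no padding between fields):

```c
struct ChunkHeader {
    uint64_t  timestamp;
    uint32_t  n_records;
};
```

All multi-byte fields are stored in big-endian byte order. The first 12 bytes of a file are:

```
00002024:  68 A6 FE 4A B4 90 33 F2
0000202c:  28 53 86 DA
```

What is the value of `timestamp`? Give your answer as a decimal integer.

`timestamp` is the first field, at byte offset 0, occupying 8 bytes.
Bytes at offsets 0..7: 68 A6 FE 4A B4 90 33 F2.
In big-endian order the high byte comes first in memory.
The bytes are already most-significant first: 0x68A6FE4AB49033F2.
0x68A6FE4AB49033F2 = 7540994222888858610.

7540994222888858610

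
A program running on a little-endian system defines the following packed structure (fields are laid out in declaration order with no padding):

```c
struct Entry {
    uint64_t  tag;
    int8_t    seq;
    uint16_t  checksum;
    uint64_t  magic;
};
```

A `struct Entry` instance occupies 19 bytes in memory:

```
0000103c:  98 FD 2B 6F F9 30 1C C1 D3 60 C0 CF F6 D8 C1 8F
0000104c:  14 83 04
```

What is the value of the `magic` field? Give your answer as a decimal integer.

325126205765908175

`magic` follows `tag` (8 B), `seq` (1 B), `checksum` (2 B), so it starts at offset 8 + 1 + 2 = 11 and occupies 8 bytes.
Bytes at offsets 11..18: CF F6 D8 C1 8F 14 83 04.
Little-endian stores the least-significant byte at the lowest address.
Reassemble most-significant byte first: 04 83 14 8F C1 D8 F6 CF → 0x0483148FC1D8F6CF.
0x0483148FC1D8F6CF = 325126205765908175.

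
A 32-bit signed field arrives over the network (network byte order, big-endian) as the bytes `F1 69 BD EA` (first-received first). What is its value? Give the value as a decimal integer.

-244728342

Big-endian: lowest address holds the most-significant byte.
The bytes are already most-significant first: 0xF169BDEA.
Top bit is set, so as a signed 32-bit value this is 0xF169BDEA − 2^32 = -244728342.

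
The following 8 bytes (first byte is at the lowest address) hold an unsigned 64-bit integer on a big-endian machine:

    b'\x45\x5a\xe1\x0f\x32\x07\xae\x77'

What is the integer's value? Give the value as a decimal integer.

4997554191901109879

Big-endian: lowest address holds the most-significant byte.
The bytes are already most-significant first: 0x455AE10F3207AE77.
0x455AE10F3207AE77 = 4997554191901109879.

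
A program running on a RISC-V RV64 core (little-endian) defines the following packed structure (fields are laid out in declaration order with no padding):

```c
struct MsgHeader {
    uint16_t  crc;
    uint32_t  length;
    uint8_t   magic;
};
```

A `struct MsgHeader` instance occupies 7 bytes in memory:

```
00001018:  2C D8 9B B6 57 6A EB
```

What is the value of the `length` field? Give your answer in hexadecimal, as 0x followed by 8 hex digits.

`length` follows `crc` (2 bytes), so it starts at byte offset 2 and occupies 4 bytes.
Bytes at offsets 2..5: 9B B6 57 6A.
Little-endian: lowest address holds the least-significant byte.
Reassemble most-significant byte first: 6A 57 B6 9B → 0x6A57B69B.

0x6A57B69B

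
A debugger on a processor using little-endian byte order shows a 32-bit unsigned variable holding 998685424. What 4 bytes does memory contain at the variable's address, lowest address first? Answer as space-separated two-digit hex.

998685424 in hexadecimal, padded to 32 bits, is 0x3B86BAF0.
Split into bytes (most-significant first): 3B 86 BA F0.
Little-endian: lowest address holds the least-significant byte.
So at ascending addresses the bytes are F0 BA 86 3B.

F0 BA 86 3B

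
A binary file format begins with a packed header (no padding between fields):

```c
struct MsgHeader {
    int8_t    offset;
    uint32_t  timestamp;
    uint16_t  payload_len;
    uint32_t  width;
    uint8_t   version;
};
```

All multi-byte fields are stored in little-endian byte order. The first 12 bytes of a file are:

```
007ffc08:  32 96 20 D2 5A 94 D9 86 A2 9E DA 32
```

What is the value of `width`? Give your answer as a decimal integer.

3667829382

`width` follows `offset` (1 B), `timestamp` (4 B), `payload_len` (2 B), so it starts at offset 1 + 4 + 2 = 7 and occupies 4 bytes.
Bytes at offsets 7..10: 86 A2 9E DA.
Little-endian stores the least-significant byte at the lowest address.
Reassemble most-significant byte first: DA 9E A2 86 → 0xDA9EA286.
0xDA9EA286 = 3667829382.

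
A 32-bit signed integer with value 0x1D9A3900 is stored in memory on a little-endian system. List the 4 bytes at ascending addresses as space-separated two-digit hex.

00 39 9A 1D

Split into bytes (most-significant first): 1D 9A 39 00.
Little-endian: lowest address holds the least-significant byte.
So at ascending addresses the bytes are 00 39 9A 1D.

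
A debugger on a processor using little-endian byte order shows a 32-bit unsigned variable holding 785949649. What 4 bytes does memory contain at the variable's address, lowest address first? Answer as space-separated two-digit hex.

785949649 in hexadecimal, padded to 32 bits, is 0x2ED8A3D1.
Split into bytes (most-significant first): 2E D8 A3 D1.
In little-endian order the low byte comes first in memory.
So at ascending addresses the bytes are D1 A3 D8 2E.

D1 A3 D8 2E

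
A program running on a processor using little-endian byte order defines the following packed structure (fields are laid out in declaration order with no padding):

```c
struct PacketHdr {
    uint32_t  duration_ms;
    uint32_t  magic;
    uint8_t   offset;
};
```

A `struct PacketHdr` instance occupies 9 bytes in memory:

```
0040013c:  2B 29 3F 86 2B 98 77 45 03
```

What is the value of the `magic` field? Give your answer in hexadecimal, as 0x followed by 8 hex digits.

`magic` follows `duration_ms` (4 bytes), so it starts at byte offset 4 and occupies 4 bytes.
Bytes at offsets 4..7: 2B 98 77 45.
In little-endian order the low byte comes first in memory.
Reassemble most-significant byte first: 45 77 98 2B → 0x4577982B.

0x4577982B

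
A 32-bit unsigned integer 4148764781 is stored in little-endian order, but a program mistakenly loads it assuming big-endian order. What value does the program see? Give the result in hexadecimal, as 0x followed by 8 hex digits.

4148764781 in 32-bit hexadecimal is 0xF749206D.
Stored little-endian, the bytes at ascending addresses are 6D 20 49 F7.
Read back as big-endian, the last byte is least significant, giving 0x6D2049F7.

0x6D2049F7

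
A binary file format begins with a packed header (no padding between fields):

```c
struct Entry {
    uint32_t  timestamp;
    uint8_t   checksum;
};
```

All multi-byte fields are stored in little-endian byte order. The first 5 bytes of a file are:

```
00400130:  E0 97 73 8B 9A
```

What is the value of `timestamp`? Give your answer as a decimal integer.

2339608544

`timestamp` is the first field, at byte offset 0, occupying 4 bytes.
Bytes at offsets 0..3: E0 97 73 8B.
In little-endian order the low byte comes first in memory.
Reassemble most-significant byte first: 8B 73 97 E0 → 0x8B7397E0.
0x8B7397E0 = 2339608544.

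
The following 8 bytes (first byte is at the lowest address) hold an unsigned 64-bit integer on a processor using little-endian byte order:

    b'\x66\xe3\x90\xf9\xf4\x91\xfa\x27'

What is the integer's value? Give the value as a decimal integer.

2880775393001923430

In little-endian order the low byte comes first in memory.
Reassemble most-significant byte first: 27 FA 91 F4 F9 90 E3 66 → 0x27FA91F4F990E366.
0x27FA91F4F990E366 = 2880775393001923430.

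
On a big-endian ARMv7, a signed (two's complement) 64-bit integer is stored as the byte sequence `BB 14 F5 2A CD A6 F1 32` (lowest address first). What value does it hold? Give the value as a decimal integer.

In big-endian order the high byte comes first in memory.
The bytes are already most-significant first: 0xBB14F52ACDA6F132.
Top bit is set, so as a signed 64-bit value this is 0xBB14F52ACDA6F132 − 2^64 = -4966074924895112910.

-4966074924895112910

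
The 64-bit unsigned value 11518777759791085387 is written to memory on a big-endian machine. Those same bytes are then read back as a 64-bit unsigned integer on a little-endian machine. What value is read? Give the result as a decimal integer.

5437820483912063647

11518777759791085387 in 64-bit hexadecimal is 0x9FDAEB57EB04774B.
Stored big-endian, the bytes at ascending addresses are 9F DA EB 57 EB 04 77 4B.
Read back as little-endian, the first byte is least significant, giving 0x4B7704EB57EBDA9F.
0x4B7704EB57EBDA9F = 5437820483912063647.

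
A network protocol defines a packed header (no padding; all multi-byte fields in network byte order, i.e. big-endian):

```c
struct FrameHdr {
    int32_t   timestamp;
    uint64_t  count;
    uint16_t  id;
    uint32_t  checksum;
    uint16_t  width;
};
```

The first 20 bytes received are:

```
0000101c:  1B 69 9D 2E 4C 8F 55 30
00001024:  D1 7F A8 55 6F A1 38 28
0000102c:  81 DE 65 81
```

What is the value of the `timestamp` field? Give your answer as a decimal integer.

459906350

`timestamp` is the first field, at byte offset 0, occupying 4 bytes.
Bytes at offsets 0..3: 1B 69 9D 2E.
In big-endian order the high byte comes first in memory.
The bytes are already most-significant first: 0x1B699D2E.
0x1B699D2E = 459906350.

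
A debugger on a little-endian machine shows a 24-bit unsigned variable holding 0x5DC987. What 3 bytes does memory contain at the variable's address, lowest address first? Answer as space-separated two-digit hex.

Split into bytes (most-significant first): 5D C9 87.
Little-endian: lowest address holds the least-significant byte.
So at ascending addresses the bytes are 87 C9 5D.

87 C9 5D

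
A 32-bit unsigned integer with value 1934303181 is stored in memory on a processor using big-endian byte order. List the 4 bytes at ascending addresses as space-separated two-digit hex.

73 4B 1F CD

1934303181 in hexadecimal, padded to 32 bits, is 0x734B1FCD.
Split into bytes (most-significant first): 73 4B 1F CD.
Big-endian stores the most-significant byte at the lowest address.
So the memory order matches the most-significant-first order: 73 4B 1F CD.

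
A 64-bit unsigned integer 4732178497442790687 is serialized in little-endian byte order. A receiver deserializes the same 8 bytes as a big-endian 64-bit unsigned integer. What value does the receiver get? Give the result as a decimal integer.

2287214470194506817

4732178497442790687 in 64-bit hexadecimal is 0x41AC134571D1BD1F.
Stored little-endian, the bytes at ascending addresses are 1F BD D1 71 45 13 AC 41.
Read back as big-endian, the last byte is least significant, giving 0x1FBDD1714513AC41.
0x1FBDD1714513AC41 = 2287214470194506817.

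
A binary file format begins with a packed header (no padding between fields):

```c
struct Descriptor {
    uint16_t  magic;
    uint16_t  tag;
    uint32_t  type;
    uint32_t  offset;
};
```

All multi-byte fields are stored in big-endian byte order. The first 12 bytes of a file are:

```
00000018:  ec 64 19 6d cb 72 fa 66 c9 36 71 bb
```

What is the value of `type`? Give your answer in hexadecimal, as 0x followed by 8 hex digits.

0xCB72FA66

`type` follows `magic` (2 B), `tag` (2 B), so it starts at offset 2 + 2 = 4 and occupies 4 bytes.
Bytes at offsets 4..7: CB 72 FA 66.
Big-endian stores the most-significant byte at the lowest address.
The bytes are already most-significant first: 0xCB72FA66.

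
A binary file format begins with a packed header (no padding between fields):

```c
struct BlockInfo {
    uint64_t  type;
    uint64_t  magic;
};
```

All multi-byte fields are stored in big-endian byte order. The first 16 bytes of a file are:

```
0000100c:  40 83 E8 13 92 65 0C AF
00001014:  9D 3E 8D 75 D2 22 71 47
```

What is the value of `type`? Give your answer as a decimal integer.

`type` is the first field, at byte offset 0, occupying 8 bytes.
Bytes at offsets 0..7: 40 83 E8 13 92 65 0C AF.
Big-endian stores the most-significant byte at the lowest address.
The bytes are already most-significant first: 0x4083E81392650CAF.
0x4083E81392650CAF = 4648814411134602415.

4648814411134602415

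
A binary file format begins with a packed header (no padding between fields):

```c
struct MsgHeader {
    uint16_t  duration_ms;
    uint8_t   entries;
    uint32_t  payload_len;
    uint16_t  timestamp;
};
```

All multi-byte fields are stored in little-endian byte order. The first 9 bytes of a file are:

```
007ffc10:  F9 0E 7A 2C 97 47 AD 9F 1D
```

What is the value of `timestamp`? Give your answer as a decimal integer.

7583

`timestamp` follows `duration_ms` (2 B), `entries` (1 B), `payload_len` (4 B), so it starts at offset 2 + 1 + 4 = 7 and occupies 2 bytes.
Bytes at offsets 7..8: 9F 1D.
Little-endian: lowest address holds the least-significant byte.
Reassemble most-significant byte first: 1D 9F → 0x1D9F.
0x1D9F = 7583.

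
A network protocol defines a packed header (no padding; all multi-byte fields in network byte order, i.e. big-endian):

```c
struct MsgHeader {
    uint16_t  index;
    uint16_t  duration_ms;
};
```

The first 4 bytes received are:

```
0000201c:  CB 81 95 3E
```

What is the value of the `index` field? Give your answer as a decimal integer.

`index` is the first field, at byte offset 0, occupying 2 bytes.
Bytes at offsets 0..1: CB 81.
Big-endian stores the most-significant byte at the lowest address.
The bytes are already most-significant first: 0xCB81.
0xCB81 = 52097.

52097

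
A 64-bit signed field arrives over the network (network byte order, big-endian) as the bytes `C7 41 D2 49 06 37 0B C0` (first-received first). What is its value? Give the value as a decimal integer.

-4088755775596983360

Big-endian: lowest address holds the most-significant byte.
The bytes are already most-significant first: 0xC741D24906370BC0.
Top bit is set, so as a signed 64-bit value this is 0xC741D24906370BC0 − 2^64 = -4088755775596983360.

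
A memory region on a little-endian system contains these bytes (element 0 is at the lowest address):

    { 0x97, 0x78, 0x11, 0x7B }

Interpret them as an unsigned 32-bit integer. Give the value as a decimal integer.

Little-endian stores the least-significant byte at the lowest address.
Reassemble most-significant byte first: 7B 11 78 97 → 0x7B117897.
0x7B117897 = 2064742551.

2064742551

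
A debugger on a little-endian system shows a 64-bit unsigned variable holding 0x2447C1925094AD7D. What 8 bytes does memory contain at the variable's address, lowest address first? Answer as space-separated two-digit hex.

7D AD 94 50 92 C1 47 24

Split into bytes (most-significant first): 24 47 C1 92 50 94 AD 7D.
Little-endian stores the least-significant byte at the lowest address.
So at ascending addresses the bytes are 7D AD 94 50 92 C1 47 24.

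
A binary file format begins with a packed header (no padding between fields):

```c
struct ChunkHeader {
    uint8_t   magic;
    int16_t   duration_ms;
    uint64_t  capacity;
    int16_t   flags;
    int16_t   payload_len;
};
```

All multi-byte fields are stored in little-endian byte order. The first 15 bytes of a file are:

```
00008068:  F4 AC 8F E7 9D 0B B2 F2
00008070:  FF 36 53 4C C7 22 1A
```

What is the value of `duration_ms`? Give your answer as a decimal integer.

`duration_ms` follows `magic` (1 byte), so it starts at byte offset 1 and occupies 2 bytes.
Bytes at offsets 1..2: AC 8F.
Little-endian stores the least-significant byte at the lowest address.
Reassemble most-significant byte first: 8F AC → 0x8FAC.
Top bit is set, so as a signed 16-bit value this is 0x8FAC − 2^16 = -28756.

-28756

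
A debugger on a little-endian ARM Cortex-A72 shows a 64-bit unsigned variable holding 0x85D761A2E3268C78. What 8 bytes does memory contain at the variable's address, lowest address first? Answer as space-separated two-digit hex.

Split into bytes (most-significant first): 85 D7 61 A2 E3 26 8C 78.
Little-endian stores the least-significant byte at the lowest address.
So at ascending addresses the bytes are 78 8C 26 E3 A2 61 D7 85.

78 8C 26 E3 A2 61 D7 85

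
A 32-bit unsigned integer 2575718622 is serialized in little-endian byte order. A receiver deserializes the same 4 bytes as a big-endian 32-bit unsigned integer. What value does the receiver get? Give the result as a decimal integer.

3730343577

2575718622 in 32-bit hexadecimal is 0x998658DE.
Stored little-endian, the bytes at ascending addresses are DE 58 86 99.
Read back as big-endian, the last byte is least significant, giving 0xDE588699.
0xDE588699 = 3730343577.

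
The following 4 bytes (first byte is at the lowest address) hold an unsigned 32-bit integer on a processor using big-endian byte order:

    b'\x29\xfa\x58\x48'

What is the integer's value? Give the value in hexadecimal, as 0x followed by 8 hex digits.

0x29FA5848

Big-endian stores the most-significant byte at the lowest address.
The bytes are already most-significant first: 0x29FA5848.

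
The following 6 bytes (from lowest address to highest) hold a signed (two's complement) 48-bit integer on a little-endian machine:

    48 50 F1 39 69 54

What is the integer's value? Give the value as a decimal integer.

In little-endian order the low byte comes first in memory.
Reassemble most-significant byte first: 54 69 39 F1 50 48 → 0x546939F15048.
0x546939F15048 = 92810920415304.

92810920415304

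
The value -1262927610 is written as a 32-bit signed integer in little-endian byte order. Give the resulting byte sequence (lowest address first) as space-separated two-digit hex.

06 41 B9 B4

Two's complement of -1262927610 in 32 bits: 1262927610 = 0x4B46BEFA; invert → 0xB4B94105; add 1 → 0xB4B94106.
Split into bytes (most-significant first): B4 B9 41 06.
In little-endian order the low byte comes first in memory.
So at ascending addresses the bytes are 06 41 B9 B4.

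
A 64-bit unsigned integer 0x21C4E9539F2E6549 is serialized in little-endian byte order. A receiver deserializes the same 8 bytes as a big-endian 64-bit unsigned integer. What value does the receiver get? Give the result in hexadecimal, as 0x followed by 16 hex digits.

0x49652E9F53E9C421

Stored little-endian, the bytes at ascending addresses are 49 65 2E 9F 53 E9 C4 21.
Read back as big-endian, the last byte is least significant, giving 0x49652E9F53E9C421.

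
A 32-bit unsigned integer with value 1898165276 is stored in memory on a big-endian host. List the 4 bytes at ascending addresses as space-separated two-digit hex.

1898165276 in hexadecimal, padded to 32 bits, is 0x7123B41C.
Split into bytes (most-significant first): 71 23 B4 1C.
Big-endian stores the most-significant byte at the lowest address.
So the memory order matches the most-significant-first order: 71 23 B4 1C.

71 23 B4 1C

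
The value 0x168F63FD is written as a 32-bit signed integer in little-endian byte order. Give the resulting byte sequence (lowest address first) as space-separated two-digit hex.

Split into bytes (most-significant first): 16 8F 63 FD.
In little-endian order the low byte comes first in memory.
So at ascending addresses the bytes are FD 63 8F 16.

FD 63 8F 16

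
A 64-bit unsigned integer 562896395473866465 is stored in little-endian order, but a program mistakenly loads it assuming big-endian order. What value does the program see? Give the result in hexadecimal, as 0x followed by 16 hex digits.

562896395473866465 in 64-bit hexadecimal is 0x07CFCF4A11914EE1.
Stored little-endian, the bytes at ascending addresses are E1 4E 91 11 4A CF CF 07.
Read back as big-endian, the last byte is least significant, giving 0xE14E91114ACFCF07.

0xE14E91114ACFCF07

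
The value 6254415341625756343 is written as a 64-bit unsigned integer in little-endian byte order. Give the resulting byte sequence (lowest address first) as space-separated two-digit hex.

B7 4A 5B AB 9D 25 CC 56

6254415341625756343 in hexadecimal, padded to 64 bits, is 0x56CC259DAB5B4AB7.
Split into bytes (most-significant first): 56 CC 25 9D AB 5B 4A B7.
In little-endian order the low byte comes first in memory.
So at ascending addresses the bytes are B7 4A 5B AB 9D 25 CC 56.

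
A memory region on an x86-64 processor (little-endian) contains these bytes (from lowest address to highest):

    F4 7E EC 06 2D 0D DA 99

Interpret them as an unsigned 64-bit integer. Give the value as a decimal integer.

In little-endian order the low byte comes first in memory.
Reassemble most-significant byte first: 99 DA 0D 2D 06 EC 7E F4 → 0x99DA0D2D06EC7EF4.
0x99DA0D2D06EC7EF4 = 11086187919766748916.

11086187919766748916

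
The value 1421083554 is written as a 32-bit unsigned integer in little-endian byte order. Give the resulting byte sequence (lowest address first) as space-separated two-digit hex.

A2 03 B4 54

1421083554 in hexadecimal, padded to 32 bits, is 0x54B403A2.
Split into bytes (most-significant first): 54 B4 03 A2.
Little-endian: lowest address holds the least-significant byte.
So at ascending addresses the bytes are A2 03 B4 54.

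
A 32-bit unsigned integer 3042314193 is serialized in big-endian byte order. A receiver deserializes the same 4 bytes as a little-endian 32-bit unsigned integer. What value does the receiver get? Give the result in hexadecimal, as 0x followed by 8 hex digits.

0xD10756B5

3042314193 in 32-bit hexadecimal is 0xB55607D1.
Stored big-endian, the bytes at ascending addresses are B5 56 07 D1.
Read back as little-endian, the first byte is least significant, giving 0xD10756B5.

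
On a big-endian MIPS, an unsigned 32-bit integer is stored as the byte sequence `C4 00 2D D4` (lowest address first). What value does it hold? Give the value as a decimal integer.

In big-endian order the high byte comes first in memory.
The bytes are already most-significant first: 0xC4002DD4.
0xC4002DD4 = 3288346068.

3288346068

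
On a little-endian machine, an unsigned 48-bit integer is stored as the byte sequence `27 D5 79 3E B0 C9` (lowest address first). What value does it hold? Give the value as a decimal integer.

Little-endian stores the least-significant byte at the lowest address.
Reassemble most-significant byte first: C9 B0 3E 79 D5 27 → 0xC9B03E79D527.
0xC9B03E79D527 = 221758799598887.

221758799598887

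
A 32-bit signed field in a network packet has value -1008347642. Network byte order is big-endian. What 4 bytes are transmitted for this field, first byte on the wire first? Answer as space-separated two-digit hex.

Two's complement of -1008347642 in 32 bits: 1008347642 = 0x3C1A29FA; invert → 0xC3E5D605; add 1 → 0xC3E5D606.
Split into bytes (most-significant first): C3 E5 D6 06.
Big-endian stores the most-significant byte at the lowest address.
So the memory order matches the most-significant-first order: C3 E5 D6 06.

C3 E5 D6 06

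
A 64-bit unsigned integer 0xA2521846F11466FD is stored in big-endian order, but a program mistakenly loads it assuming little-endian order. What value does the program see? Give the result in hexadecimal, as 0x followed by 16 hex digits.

0xFD6614F1461852A2

Stored big-endian, the bytes at ascending addresses are A2 52 18 46 F1 14 66 FD.
Read back as little-endian, the first byte is least significant, giving 0xFD6614F1461852A2.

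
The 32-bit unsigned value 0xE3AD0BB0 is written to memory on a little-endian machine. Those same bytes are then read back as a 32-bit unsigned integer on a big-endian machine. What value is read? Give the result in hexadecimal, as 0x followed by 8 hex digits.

Stored little-endian, the bytes at ascending addresses are B0 0B AD E3.
Read back as big-endian, the last byte is least significant, giving 0xB00BADE3.

0xB00BADE3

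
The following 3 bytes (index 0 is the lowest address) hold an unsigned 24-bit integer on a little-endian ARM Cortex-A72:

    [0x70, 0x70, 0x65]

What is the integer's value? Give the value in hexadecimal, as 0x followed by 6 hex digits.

0x657070

In little-endian order the low byte comes first in memory.
Reassemble most-significant byte first: 65 70 70 → 0x657070.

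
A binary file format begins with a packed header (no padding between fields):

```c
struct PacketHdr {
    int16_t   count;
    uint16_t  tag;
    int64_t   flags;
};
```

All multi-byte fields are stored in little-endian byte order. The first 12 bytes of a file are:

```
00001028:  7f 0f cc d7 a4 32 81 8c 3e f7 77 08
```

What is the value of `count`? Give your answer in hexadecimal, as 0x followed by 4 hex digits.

`count` is the first field, at byte offset 0, occupying 2 bytes.
Bytes at offsets 0..1: 7F 0F.
Little-endian stores the least-significant byte at the lowest address.
Reassemble most-significant byte first: 0F 7F → 0x0F7F.

0x0F7F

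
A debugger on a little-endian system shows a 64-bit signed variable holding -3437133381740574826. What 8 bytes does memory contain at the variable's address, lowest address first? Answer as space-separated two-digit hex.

Two's complement of -3437133381740574826 in 64 bits: 3437133381740574826 = 0x2FB326999848B86A; invert → 0xD04CD96667B74795; add 1 → 0xD04CD96667B74796.
Split into bytes (most-significant first): D0 4C D9 66 67 B7 47 96.
Little-endian stores the least-significant byte at the lowest address.
So at ascending addresses the bytes are 96 47 B7 67 66 D9 4C D0.

96 47 B7 67 66 D9 4C D0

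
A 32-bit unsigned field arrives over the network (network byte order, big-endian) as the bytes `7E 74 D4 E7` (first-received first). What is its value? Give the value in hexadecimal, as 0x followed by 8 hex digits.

In big-endian order the high byte comes first in memory.
The bytes are already most-significant first: 0x7E74D4E7.

0x7E74D4E7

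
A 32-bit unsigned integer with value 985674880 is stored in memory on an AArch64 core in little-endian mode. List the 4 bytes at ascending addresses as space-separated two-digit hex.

80 34 C0 3A

985674880 in hexadecimal, padded to 32 bits, is 0x3AC03480.
Split into bytes (most-significant first): 3A C0 34 80.
Little-endian: lowest address holds the least-significant byte.
So at ascending addresses the bytes are 80 34 C0 3A.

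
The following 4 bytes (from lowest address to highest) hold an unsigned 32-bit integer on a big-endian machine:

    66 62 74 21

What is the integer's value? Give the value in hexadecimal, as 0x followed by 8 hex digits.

0x66627421

Big-endian stores the most-significant byte at the lowest address.
The bytes are already most-significant first: 0x66627421.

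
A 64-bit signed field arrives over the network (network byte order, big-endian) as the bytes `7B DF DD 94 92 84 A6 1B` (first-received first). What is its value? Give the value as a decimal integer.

8926096616654677531

Big-endian: lowest address holds the most-significant byte.
The bytes are already most-significant first: 0x7BDFDD949284A61B.
0x7BDFDD949284A61B = 8926096616654677531.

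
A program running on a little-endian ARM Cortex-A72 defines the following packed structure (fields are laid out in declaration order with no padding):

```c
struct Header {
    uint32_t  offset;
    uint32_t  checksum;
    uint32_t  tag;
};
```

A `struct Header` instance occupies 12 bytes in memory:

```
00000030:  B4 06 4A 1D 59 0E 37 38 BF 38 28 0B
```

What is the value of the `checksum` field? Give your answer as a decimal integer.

943132249

`checksum` follows `offset` (4 bytes), so it starts at byte offset 4 and occupies 4 bytes.
Bytes at offsets 4..7: 59 0E 37 38.
In little-endian order the low byte comes first in memory.
Reassemble most-significant byte first: 38 37 0E 59 → 0x38370E59.
0x38370E59 = 943132249.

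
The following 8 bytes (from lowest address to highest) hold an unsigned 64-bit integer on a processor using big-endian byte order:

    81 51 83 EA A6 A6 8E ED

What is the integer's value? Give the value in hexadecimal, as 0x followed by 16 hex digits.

Big-endian: lowest address holds the most-significant byte.
The bytes are already most-significant first: 0x815183EAA6A68EED.

0x815183EAA6A68EED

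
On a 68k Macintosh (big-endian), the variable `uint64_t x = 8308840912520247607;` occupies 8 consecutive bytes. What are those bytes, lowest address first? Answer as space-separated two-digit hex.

73 4E EE C9 AE 00 79 37

8308840912520247607 in hexadecimal, padded to 64 bits, is 0x734EEEC9AE007937.
Split into bytes (most-significant first): 73 4E EE C9 AE 00 79 37.
Big-endian: lowest address holds the most-significant byte.
So the memory order matches the most-significant-first order: 73 4E EE C9 AE 00 79 37.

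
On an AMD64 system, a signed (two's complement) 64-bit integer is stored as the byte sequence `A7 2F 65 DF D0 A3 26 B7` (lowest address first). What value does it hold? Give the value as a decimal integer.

In little-endian order the low byte comes first in memory.
Reassemble most-significant byte first: B7 26 A3 D0 DF 65 2F A7 → 0xB726A3D0DF652FA7.
Top bit is set, so as a signed 64-bit value this is 0xB726A3D0DF652FA7 − 2^64 = -5249328198157258841.

-5249328198157258841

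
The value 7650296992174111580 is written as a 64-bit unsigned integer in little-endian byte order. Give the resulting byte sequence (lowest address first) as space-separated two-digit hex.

5C FB C6 D4 94 50 2B 6A

7650296992174111580 in hexadecimal, padded to 64 bits, is 0x6A2B5094D4C6FB5C.
Split into bytes (most-significant first): 6A 2B 50 94 D4 C6 FB 5C.
In little-endian order the low byte comes first in memory.
So at ascending addresses the bytes are 5C FB C6 D4 94 50 2B 6A.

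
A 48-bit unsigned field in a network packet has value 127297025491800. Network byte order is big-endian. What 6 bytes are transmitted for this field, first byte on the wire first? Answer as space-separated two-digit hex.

73 C6 A5 FC 43 58

127297025491800 in hexadecimal, padded to 48 bits, is 0x73C6A5FC4358.
Split into bytes (most-significant first): 73 C6 A5 FC 43 58.
In big-endian order the high byte comes first in memory.
So the memory order matches the most-significant-first order: 73 C6 A5 FC 43 58.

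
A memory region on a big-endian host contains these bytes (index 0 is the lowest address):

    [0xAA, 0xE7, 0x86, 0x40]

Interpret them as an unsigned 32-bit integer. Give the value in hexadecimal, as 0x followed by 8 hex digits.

Big-endian stores the most-significant byte at the lowest address.
The bytes are already most-significant first: 0xAAE78640.

0xAAE78640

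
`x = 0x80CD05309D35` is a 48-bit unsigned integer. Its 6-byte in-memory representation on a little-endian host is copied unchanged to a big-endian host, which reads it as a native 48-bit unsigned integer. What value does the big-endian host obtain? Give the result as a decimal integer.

58949231824256

Stored little-endian, the bytes at ascending addresses are 35 9D 30 05 CD 80.
Read back as big-endian, the last byte is least significant, giving 0x359D3005CD80.
0x359D3005CD80 = 58949231824256.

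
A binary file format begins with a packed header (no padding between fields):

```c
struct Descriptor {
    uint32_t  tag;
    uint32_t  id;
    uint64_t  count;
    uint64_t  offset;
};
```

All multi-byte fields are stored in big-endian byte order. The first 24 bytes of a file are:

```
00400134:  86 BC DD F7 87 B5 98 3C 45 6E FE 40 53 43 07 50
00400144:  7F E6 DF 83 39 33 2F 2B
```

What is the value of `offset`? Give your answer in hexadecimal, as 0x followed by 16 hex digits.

`offset` follows `tag` (4 B), `id` (4 B), `count` (8 B), so it starts at offset 4 + 4 + 8 = 16 and occupies 8 bytes.
Bytes at offsets 16..23: 7F E6 DF 83 39 33 2F 2B.
In big-endian order the high byte comes first in memory.
The bytes are already most-significant first: 0x7FE6DF8339332F2B.

0x7FE6DF8339332F2B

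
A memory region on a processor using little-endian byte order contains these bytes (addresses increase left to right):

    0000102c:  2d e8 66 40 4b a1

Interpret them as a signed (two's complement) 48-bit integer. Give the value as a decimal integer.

Little-endian: lowest address holds the least-significant byte.
Reassemble most-significant byte first: A1 4B 40 66 E8 2D → 0xA14B4066E82D.
Top bit is set, so as a signed 48-bit value this is 0xA14B4066E82D − 2^48 = -104130401605587.

-104130401605587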